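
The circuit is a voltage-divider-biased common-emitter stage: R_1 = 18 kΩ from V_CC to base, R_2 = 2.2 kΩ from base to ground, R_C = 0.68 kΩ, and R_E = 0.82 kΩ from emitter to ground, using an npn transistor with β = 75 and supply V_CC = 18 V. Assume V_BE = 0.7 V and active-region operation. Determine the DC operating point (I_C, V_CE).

Thevenize the base divider: V_Th = V_CC·R_2/(R_1+R_2) = 18×2.2/20.2 = 1.96 V, R_Th = R_1‖R_2 = 1.96 kΩ.
Base-emitter loop: V_Th = I_B·R_Th + V_BE + (β+1)I_B·R_E, so I_B = (1.96 − 0.7) / (1.96 + 76×0.82) = 0.0196 mA.
I_C = β·I_B = 75×0.0196 = 1.47 mA, and I_E = (β+1)I_B = 1.49 mA.
V_CE = V_CC − I_C·R_C − I_E·R_E = 18 − 1.47×0.68 − 1.49×0.82 = 15.8 V.
V_CE = 15.8 V > 0.2 V confirms active-region operation.

I_C ≈ 1.5 mA, V_CE ≈ 16 V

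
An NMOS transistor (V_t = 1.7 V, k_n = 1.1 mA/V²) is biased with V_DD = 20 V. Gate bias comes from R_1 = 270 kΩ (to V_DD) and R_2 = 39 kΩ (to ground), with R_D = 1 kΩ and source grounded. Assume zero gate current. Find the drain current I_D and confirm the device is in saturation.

V_G = V_DD·R_2/(R_1+R_2) = 20×39/309 = 2.52 V. With the source grounded, V_GS = V_G = 2.52 V.
Assume saturation: I_D = (k_n/2)(V_GS − V_t)² = (1.1/2)×(2.52 − 1.7)² = 0.55×0.824² = 0.374 mA.
V_DS = V_DD − I_D·R_D = 20 − 0.374×1 = 19.6 V.
Saturation requires V_DS ≥ V_GS − V_t = 0.824 V; 19.6 ≥ 0.824 ✓.

I_D ≈ 0.37 mA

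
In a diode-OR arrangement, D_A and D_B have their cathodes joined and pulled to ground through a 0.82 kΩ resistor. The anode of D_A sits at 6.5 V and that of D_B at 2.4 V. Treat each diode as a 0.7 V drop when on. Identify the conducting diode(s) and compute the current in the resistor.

Assume both conduct. Then node N would need to be at both 6.5−0.7 = 5.8 V and 2.4−0.7 = 1.7 V, which is impossible.
Assume only D_A conducts: V_N = 6.5 − 0.7 = 5.8 V, so I_R = 5.8/0.82 = 7.07 mA.
Check D_B: its anode-to-cathode voltage is 2.4 − 5.8 = -3.4 V < 0.7 V, so it is off. The assumption is consistent.

Only D_A conducts; I_R ≈ 7.1 mA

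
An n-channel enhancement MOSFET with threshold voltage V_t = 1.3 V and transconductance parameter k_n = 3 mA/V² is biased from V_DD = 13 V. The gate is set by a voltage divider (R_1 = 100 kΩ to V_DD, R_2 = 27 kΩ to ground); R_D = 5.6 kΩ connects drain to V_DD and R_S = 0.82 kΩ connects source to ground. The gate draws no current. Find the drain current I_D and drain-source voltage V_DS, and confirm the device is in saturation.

V_G = V_DD·R_2/(R_1+R_2) = 13×27/127 = 2.76 V.
Assume saturation: I_D = (k_n/2)(V_GS − V_t)² with V_GS = V_G − I_D·R_S = 2.76 − 0.82·I_D.
Substituting gives 1.01·I_D² − 4.6·I_D + 3.21 = 0, with roots I_D = 0.861 or 3.7 mA.
The root I_D = 3.7 mA gives V_GS = -0.271 V ≤ V_t, so take I_D = 0.861 mA.
Then V_GS = 2.06 V and V_DS = V_DD − I_D(R_D+R_S) = 13 − 0.861×6.42 = 7.47 V.
Saturation requires V_DS ≥ V_GS − V_t = 0.758 V; 7.47 ≥ 0.758 ✓.

I_D ≈ 0.86 mA, V_DS ≈ 7.5 V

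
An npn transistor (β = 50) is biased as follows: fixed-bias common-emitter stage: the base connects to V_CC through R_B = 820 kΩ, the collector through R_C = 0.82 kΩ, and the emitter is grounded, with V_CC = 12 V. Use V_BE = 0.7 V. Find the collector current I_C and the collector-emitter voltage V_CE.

Base loop: V_CC = I_B·R_B + V_BE, so I_B = (12 − 0.7)/820 kΩ = 0.0138 mA.
In the active region I_C = β·I_B = 50 × 0.0138 = 0.689 mA.
Collector loop: V_CE = V_CC − I_C·R_C = 12 − 0.689×0.82 = 11.4 V.
Since V_CE = 11.4 V > V_CE(sat) ≈ 0.2 V, the transistor is in the active region as assumed.

I_C ≈ 0.69 mA, V_CE ≈ 11 V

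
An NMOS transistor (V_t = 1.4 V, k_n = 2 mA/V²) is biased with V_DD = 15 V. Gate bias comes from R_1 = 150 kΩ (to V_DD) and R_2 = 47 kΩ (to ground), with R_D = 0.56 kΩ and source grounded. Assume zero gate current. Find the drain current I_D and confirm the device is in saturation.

I_D ≈ 4.7 mA

V_G = V_DD·R_2/(R_1+R_2) = 15×47/197 = 3.58 V. With the source grounded, V_GS = V_G = 3.58 V.
Assume saturation: I_D = (k_n/2)(V_GS − V_t)² = (2/2)×(3.58 − 1.4)² = 1×2.18² = 4.75 mA.
V_DS = V_DD − I_D·R_D = 15 − 4.75×0.56 = 12.3 V.
Saturation requires V_DS ≥ V_GS − V_t = 2.18 V; 12.3 ≥ 2.18 ✓.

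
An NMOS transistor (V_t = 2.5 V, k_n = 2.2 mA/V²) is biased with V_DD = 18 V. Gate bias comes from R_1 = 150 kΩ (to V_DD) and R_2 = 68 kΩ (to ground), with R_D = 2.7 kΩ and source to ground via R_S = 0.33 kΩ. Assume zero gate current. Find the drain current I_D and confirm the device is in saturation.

I_D ≈ 3.8 mA

V_G = V_DD·R_2/(R_1+R_2) = 18×68/218 = 5.61 V.
Assume saturation: I_D = (k_n/2)(V_GS − V_t)² with V_GS = V_G − I_D·R_S = 5.61 − 0.33·I_D.
Substituting gives 0.12·I_D² − 3.26·I_D + 10.7 = 0, with roots I_D = 3.8 or 23.4 mA.
The root I_D = 23.4 mA gives V_GS = -2.11 V ≤ V_t, so take I_D = 3.8 mA.
Then V_GS = 4.36 V and V_DS = V_DD − I_D(R_D+R_S) = 18 − 3.8×3.03 = 6.48 V.
Saturation requires V_DS ≥ V_GS − V_t = 1.86 V; 6.48 ≥ 1.86 ✓.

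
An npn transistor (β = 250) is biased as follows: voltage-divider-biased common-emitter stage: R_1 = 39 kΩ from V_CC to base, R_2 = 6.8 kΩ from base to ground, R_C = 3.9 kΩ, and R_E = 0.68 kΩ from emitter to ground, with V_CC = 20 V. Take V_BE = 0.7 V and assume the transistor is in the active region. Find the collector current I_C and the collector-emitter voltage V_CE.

I_C ≈ 3.2 mA, V_CE ≈ 5.3 V

Thevenize the base divider: V_Th = V_CC·R_2/(R_1+R_2) = 20×6.8/45.8 = 2.97 V, R_Th = R_1‖R_2 = 5.79 kΩ.
Base-emitter loop: V_Th = I_B·R_Th + V_BE + (β+1)I_B·R_E, so I_B = (2.97 − 0.7) / (5.79 + 251×0.68) = 0.0129 mA.
I_C = β·I_B = 250×0.0129 = 3.22 mA, and I_E = (β+1)I_B = 3.23 mA.
V_CE = V_CC − I_C·R_C − I_E·R_E = 20 − 3.22×3.9 − 3.23×0.68 = 5.27 V.
V_CE = 5.27 V > 0.2 V confirms active-region operation.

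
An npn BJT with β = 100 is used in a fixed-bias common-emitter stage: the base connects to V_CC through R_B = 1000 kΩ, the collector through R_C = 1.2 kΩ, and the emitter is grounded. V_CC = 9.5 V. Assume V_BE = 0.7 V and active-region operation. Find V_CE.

Base loop: V_CC = I_B·R_B + V_BE, so I_B = (9.5 − 0.7)/1000 kΩ = 0.0088 mA.
In the active region I_C = β·I_B = 100 × 0.0088 = 0.88 mA.
Collector loop: V_CE = V_CC − I_C·R_C = 9.5 − 0.88×1.2 = 8.44 V.
Since V_CE = 8.44 V > V_CE(sat) ≈ 0.2 V, the transistor is in the active region as assumed.

V_CE ≈ 8.4 V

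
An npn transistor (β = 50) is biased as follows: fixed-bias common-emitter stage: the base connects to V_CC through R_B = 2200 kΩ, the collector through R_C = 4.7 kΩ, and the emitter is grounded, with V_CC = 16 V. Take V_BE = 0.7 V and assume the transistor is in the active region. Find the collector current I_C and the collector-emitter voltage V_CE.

I_C ≈ 0.35 mA, V_CE ≈ 14 V

Base loop: V_CC = I_B·R_B + V_BE, so I_B = (16 − 0.7)/2200 kΩ = 0.00695 mA.
In the active region I_C = β·I_B = 50 × 0.00695 = 0.348 mA.
Collector loop: V_CE = V_CC − I_C·R_C = 16 − 0.348×4.7 = 14.4 V.
Since V_CE = 14.4 V > V_CE(sat) ≈ 0.2 V, the transistor is in the active region as assumed.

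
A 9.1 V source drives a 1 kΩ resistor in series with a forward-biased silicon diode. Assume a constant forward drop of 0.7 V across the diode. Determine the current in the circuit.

I ≈ 8.4 mA

KVL around the loop: 9.1 = V_D + I·R = 0.7 + I × 1 kΩ.
So I = (9.1 − 0.7) / 1 kΩ = 8.4 / 1 = 8.4 mA.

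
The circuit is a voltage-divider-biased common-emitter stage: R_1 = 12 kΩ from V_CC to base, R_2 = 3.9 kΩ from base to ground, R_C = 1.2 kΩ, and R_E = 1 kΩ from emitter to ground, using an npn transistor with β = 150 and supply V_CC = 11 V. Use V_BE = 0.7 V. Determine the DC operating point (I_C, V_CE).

I_C ≈ 1.9 mA, V_CE ≈ 6.7 V

Thevenize the base divider: V_Th = V_CC·R_2/(R_1+R_2) = 11×3.9/15.9 = 2.7 V, R_Th = R_1‖R_2 = 2.94 kΩ.
Base-emitter loop: V_Th = I_B·R_Th + V_BE + (β+1)I_B·R_E, so I_B = (2.7 − 0.7) / (2.94 + 151×1) = 0.013 mA.
I_C = β·I_B = 150×0.013 = 1.95 mA, and I_E = (β+1)I_B = 1.96 mA.
V_CE = V_CC − I_C·R_C − I_E·R_E = 11 − 1.95×1.2 − 1.96×1 = 6.7 V.
V_CE = 6.7 V > 0.2 V confirms active-region operation.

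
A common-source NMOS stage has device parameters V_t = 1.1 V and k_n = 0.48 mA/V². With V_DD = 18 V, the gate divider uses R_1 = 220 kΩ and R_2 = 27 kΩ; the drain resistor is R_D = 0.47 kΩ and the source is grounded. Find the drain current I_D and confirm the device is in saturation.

I_D ≈ 0.18 mA

V_G = V_DD·R_2/(R_1+R_2) = 18×27/247 = 1.97 V. With the source grounded, V_GS = V_G = 1.97 V.
Assume saturation: I_D = (k_n/2)(V_GS − V_t)² = (0.48/2)×(1.97 − 1.1)² = 0.24×0.868² = 0.181 mA.
V_DS = V_DD − I_D·R_D = 18 − 0.181×0.47 = 17.9 V.
Saturation requires V_DS ≥ V_GS − V_t = 0.868 V; 17.9 ≥ 0.868 ✓.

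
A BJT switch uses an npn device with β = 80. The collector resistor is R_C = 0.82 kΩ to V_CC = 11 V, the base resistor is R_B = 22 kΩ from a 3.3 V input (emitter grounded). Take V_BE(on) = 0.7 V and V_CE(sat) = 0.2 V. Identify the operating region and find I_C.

Assume active. Base-emitter loop: I_B = (V_BB − V_BE)/R_B = (3.3 − 0.7)/22 = 0.118 mA.
I_C = β·I_B = 80×0.118 = 9.45 mA.
V_CE = V_CC − I_C·R_C = 11 − 9.45×0.82 = 3.25 V > V_CE(sat), so the active-region assumption holds.

active; I_C ≈ 9.5 mA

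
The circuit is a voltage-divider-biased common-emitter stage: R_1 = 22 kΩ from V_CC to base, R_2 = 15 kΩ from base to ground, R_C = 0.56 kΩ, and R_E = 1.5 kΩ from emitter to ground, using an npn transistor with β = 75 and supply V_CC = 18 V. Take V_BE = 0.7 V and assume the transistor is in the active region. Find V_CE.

V_CE ≈ 9.6 V

Thevenize the base divider: V_Th = V_CC·R_2/(R_1+R_2) = 18×15/37 = 7.3 V, R_Th = R_1‖R_2 = 8.92 kΩ.
Base-emitter loop: V_Th = I_B·R_Th + V_BE + (β+1)I_B·R_E, so I_B = (7.3 − 0.7) / (8.92 + 76×1.5) = 0.0537 mA.
I_C = β·I_B = 75×0.0537 = 4.03 mA, and I_E = (β+1)I_B = 4.08 mA.
V_CE = V_CC − I_C·R_C − I_E·R_E = 18 − 4.03×0.56 − 4.08×1.5 = 9.63 V.
V_CE = 9.63 V > 0.2 V confirms active-region operation.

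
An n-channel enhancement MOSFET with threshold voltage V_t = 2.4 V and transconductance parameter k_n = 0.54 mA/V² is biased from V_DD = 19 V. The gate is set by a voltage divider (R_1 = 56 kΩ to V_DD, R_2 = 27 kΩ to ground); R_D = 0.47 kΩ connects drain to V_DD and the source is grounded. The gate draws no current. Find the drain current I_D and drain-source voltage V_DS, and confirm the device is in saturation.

I_D ≈ 3.9 mA, V_DS ≈ 17 V

V_G = V_DD·R_2/(R_1+R_2) = 19×27/83 = 6.18 V. With the source grounded, V_GS = V_G = 6.18 V.
Assume saturation: I_D = (k_n/2)(V_GS − V_t)² = (0.54/2)×(6.18 − 2.4)² = 0.27×3.78² = 3.86 mA.
V_DS = V_DD − I_D·R_D = 19 − 3.86×0.47 = 17.2 V.
Saturation requires V_DS ≥ V_GS − V_t = 3.78 V; 17.2 ≥ 3.78 ✓.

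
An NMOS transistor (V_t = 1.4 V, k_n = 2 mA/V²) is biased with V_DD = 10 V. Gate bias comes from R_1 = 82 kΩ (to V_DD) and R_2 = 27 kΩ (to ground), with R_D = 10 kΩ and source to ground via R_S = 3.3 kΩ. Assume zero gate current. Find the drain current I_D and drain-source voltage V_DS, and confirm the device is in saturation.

V_G = V_DD·R_2/(R_1+R_2) = 10×27/109 = 2.48 V.
Assume saturation: I_D = (k_n/2)(V_GS − V_t)² with V_GS = V_G − I_D·R_S = 2.48 − 3.3·I_D.
Substituting gives 10.9·I_D² − 8.11·I_D + 1.16 = 0, with roots I_D = 0.193 or 0.551 mA.
The root I_D = 0.551 mA gives V_GS = 0.657 V ≤ V_t, so take I_D = 0.193 mA.
Then V_GS = 1.84 V and V_DS = V_DD − I_D(R_D+R_S) = 10 − 0.193×13.3 = 7.43 V.
Saturation requires V_DS ≥ V_GS − V_t = 0.44 V; 7.43 ≥ 0.44 ✓.

I_D ≈ 0.19 mA, V_DS ≈ 7.4 V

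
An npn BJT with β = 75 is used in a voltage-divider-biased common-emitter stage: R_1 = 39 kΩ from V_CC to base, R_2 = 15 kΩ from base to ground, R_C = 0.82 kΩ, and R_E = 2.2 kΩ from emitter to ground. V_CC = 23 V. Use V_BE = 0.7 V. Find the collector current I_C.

Thevenize the base divider: V_Th = V_CC·R_2/(R_1+R_2) = 23×15/54 = 6.39 V, R_Th = R_1‖R_2 = 10.8 kΩ.
Base-emitter loop: V_Th = I_B·R_Th + V_BE + (β+1)I_B·R_E, so I_B = (6.39 − 0.7) / (10.8 + 76×2.2) = 0.032 mA.
I_C = β·I_B = 75×0.032 = 2.4 mA, and I_E = (β+1)I_B = 2.43 mA.
V_CE = V_CC − I_C·R_C − I_E·R_E = 23 − 2.4×0.82 − 2.43×2.2 = 15.7 V.
V_CE = 15.7 V > 0.2 V confirms active-region operation.

I_C ≈ 2.4 mA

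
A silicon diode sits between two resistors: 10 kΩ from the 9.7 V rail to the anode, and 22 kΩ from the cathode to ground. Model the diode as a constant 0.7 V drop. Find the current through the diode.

The two resistors are in series with the diode, so KVL gives 9.7 = I·10 + 0.7 + I·22.
I = (9.7 − 0.7) / (10 + 22) kΩ = 9 / 32 = 0.281 mA.

I ≈ 0.28 mA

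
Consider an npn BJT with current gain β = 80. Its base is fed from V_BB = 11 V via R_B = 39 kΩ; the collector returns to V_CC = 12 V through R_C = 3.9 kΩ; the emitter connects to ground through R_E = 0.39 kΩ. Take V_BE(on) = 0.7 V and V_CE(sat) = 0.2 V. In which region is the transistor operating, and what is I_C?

saturation; I_C ≈ 2.7 mA

Assume active: I_B = (11 − 0.7)/(39 + 81×0.39) = 0.146 mA, I_C = β·I_B = 11.7 mA.
Then V_CE = 12 − 11.7×3.9 − 11.8×0.39 = -38.1 V < 0.2 V — the active assumption fails.
Re-solve with V_CE = 0.2 V. KCL at the emitter: V_E/R_E = (V_BB−0.7−V_E)/R_B + (V_CC−0.2−V_E)/R_C, giving V_E = 1.16 V.
I_C = (V_CC − 0.2 − V_E)/R_C = (11.8 − 1.16)/3.9 = 2.73 mA.
Check: I_B = (10.3 − 1.16)/39 = 0.234 mA, and β·I_B = 18.8 mA > I_C, confirming saturation.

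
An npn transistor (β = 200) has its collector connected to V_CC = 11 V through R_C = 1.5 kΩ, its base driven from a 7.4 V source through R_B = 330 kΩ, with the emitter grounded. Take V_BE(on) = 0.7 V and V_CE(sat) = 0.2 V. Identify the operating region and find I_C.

Assume active. Base-emitter loop: I_B = (V_BB − V_BE)/R_B = (7.4 − 0.7)/330 = 0.0203 mA.
I_C = β·I_B = 200×0.0203 = 4.06 mA.
V_CE = V_CC − I_C·R_C = 11 − 4.06×1.5 = 4.91 V > V_CE(sat), so the active-region assumption holds.

active; I_C ≈ 4.1 mA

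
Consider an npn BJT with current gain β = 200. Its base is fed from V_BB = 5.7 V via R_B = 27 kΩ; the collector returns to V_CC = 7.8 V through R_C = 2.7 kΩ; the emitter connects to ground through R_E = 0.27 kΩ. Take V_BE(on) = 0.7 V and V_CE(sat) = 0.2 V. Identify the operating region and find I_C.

saturation; I_C ≈ 2.5 mA

Assume active: I_B = (5.7 − 0.7)/(27 + 201×0.27) = 0.0615 mA, I_C = β·I_B = 12.3 mA.
Then V_CE = 7.8 − 12.3×2.7 − 12.4×0.27 = -28.8 V < 0.2 V — the active assumption fails.
Re-solve with V_CE = 0.2 V. KCL at the emitter: V_E/R_E = (V_BB−0.7−V_E)/R_B + (V_CC−0.2−V_E)/R_C, giving V_E = 0.73 V.
I_C = (V_CC − 0.2 − V_E)/R_C = (7.6 − 0.73)/2.7 = 2.54 mA.
Check: I_B = (5 − 0.73)/27 = 0.158 mA, and β·I_B = 31.6 mA > I_C, confirming saturation.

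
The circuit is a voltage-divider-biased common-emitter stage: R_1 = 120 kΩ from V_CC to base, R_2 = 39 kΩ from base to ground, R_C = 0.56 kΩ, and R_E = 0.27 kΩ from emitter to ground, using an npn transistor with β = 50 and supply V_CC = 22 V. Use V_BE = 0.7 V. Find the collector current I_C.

Thevenize the base divider: V_Th = V_CC·R_2/(R_1+R_2) = 22×39/159 = 5.4 V, R_Th = R_1‖R_2 = 29.4 kΩ.
Base-emitter loop: V_Th = I_B·R_Th + V_BE + (β+1)I_B·R_E, so I_B = (5.4 − 0.7) / (29.4 + 51×0.27) = 0.109 mA.
I_C = β·I_B = 50×0.109 = 5.43 mA, and I_E = (β+1)I_B = 5.54 mA.
V_CE = V_CC − I_C·R_C − I_E·R_E = 22 − 5.43×0.56 − 5.54×0.27 = 17.5 V.
V_CE = 17.5 V > 0.2 V confirms active-region operation.

I_C ≈ 5.4 mA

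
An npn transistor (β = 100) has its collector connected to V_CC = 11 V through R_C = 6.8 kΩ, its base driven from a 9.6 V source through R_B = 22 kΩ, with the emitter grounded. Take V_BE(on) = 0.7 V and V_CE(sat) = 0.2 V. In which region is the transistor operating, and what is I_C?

saturation; I_C ≈ 1.6 mA

Assume active: I_B = (9.6 − 0.7)/22 = 0.405 mA, giving I_C = β·I_B = 40.5 mA.
But then V_CE = 11 − 40.5×6.8 = -264 V < V_CE(sat) = 0.2 V — impossible in the active region.
So the transistor is saturated. With V_CE = 0.2 V, I_C = (V_CC − 0.2)/R_C = 10.8/6.8 = 1.59 mA.
Check: β·I_B = 40.5 mA > I_C = 1.59 mA, confirming saturation.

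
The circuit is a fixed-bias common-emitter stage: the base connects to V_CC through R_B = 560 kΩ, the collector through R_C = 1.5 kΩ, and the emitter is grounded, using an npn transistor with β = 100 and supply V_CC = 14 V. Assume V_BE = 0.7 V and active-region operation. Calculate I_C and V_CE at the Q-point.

Base loop: V_CC = I_B·R_B + V_BE, so I_B = (14 − 0.7)/560 kΩ = 0.0238 mA.
In the active region I_C = β·I_B = 100 × 0.0238 = 2.38 mA.
Collector loop: V_CE = V_CC − I_C·R_C = 14 − 2.38×1.5 = 10.4 V.
Since V_CE = 10.4 V > V_CE(sat) ≈ 0.2 V, the transistor is in the active region as assumed.

I_C ≈ 2.4 mA, V_CE ≈ 10 V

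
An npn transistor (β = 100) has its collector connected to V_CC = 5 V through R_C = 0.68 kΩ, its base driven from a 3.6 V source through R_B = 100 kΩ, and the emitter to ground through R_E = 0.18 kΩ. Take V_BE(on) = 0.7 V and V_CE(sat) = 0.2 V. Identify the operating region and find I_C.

Assume active. Base-emitter loop: I_B = (V_BB − V_BE)/(R_B + (β+1)R_E) = (3.6 − 0.7)/(100 + 101×0.18) = 0.0245 mA.
I_C = β·I_B = 100×0.0245 = 2.45 mA.
V_CE = V_CC − I_C·R_C − I_E·R_E = 5 − 2.45×0.68 − 2.48×0.18 = 2.89 V > V_CE(sat), so the active-region assumption holds.

active; I_C ≈ 2.5 mA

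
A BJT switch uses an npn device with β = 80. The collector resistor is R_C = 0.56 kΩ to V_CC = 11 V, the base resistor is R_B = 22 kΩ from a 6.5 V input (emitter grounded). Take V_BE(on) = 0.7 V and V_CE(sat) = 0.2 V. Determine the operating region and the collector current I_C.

saturation; I_C ≈ 19 mA

Assume active: I_B = (6.5 − 0.7)/22 = 0.264 mA, giving I_C = β·I_B = 21.1 mA.
But then V_CE = 11 − 21.1×0.56 = -0.811 V < V_CE(sat) = 0.2 V — impossible in the active region.
So the transistor is saturated. With V_CE = 0.2 V, I_C = (V_CC − 0.2)/R_C = 10.8/0.56 = 19.3 mA.
Check: β·I_B = 21.1 mA > I_C = 19.3 mA, confirming saturation.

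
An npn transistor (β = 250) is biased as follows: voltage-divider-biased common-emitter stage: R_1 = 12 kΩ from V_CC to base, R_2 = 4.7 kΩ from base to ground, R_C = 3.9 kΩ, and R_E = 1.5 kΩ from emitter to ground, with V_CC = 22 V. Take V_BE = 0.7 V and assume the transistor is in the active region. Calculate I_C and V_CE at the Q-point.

Thevenize the base divider: V_Th = V_CC·R_2/(R_1+R_2) = 22×4.7/16.7 = 6.19 V, R_Th = R_1‖R_2 = 3.38 kΩ.
Base-emitter loop: V_Th = I_B·R_Th + V_BE + (β+1)I_B·R_E, so I_B = (6.19 − 0.7) / (3.38 + 251×1.5) = 0.0145 mA.
I_C = β·I_B = 250×0.0145 = 3.61 mA, and I_E = (β+1)I_B = 3.63 mA.
V_CE = V_CC − I_C·R_C − I_E·R_E = 22 − 3.61×3.9 − 3.63×1.5 = 2.46 V.
V_CE = 2.46 V > 0.2 V confirms active-region operation.

I_C ≈ 3.6 mA, V_CE ≈ 2.5 V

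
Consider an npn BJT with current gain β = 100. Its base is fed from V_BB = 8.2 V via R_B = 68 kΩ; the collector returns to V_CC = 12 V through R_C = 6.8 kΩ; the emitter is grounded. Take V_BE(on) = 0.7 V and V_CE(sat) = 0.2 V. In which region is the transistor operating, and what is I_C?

Assume active: I_B = (8.2 − 0.7)/68 = 0.11 mA, giving I_C = β·I_B = 11 mA.
But then V_CE = 12 − 11×6.8 = -63 V < V_CE(sat) = 0.2 V — impossible in the active region.
So the transistor is saturated. With V_CE = 0.2 V, I_C = (V_CC − 0.2)/R_C = 11.8/6.8 = 1.74 mA.
Check: β·I_B = 11 mA > I_C = 1.74 mA, confirming saturation.

saturation; I_C ≈ 1.7 mA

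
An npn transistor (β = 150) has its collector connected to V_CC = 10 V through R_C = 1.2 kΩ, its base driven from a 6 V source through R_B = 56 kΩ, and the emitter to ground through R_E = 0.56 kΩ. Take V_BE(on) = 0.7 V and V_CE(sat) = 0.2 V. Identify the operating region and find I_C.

Assume active: I_B = (6 − 0.7)/(56 + 151×0.56) = 0.0377 mA, I_C = β·I_B = 5.66 mA.
Then V_CE = 10 − 5.66×1.2 − 5.69×0.56 = 0.0244 V < 0.2 V — the active assumption fails.
Re-solve with V_CE = 0.2 V. KCL at the emitter: V_E/R_E = (V_BB−0.7−V_E)/R_B + (V_CC−0.2−V_E)/R_C, giving V_E = 3.13 V.
I_C = (V_CC − 0.2 − V_E)/R_C = (9.8 − 3.13)/1.2 = 5.56 mA.
Check: I_B = (5.3 − 3.13)/56 = 0.0387 mA, and β·I_B = 5.8 mA > I_C, confirming saturation.

saturation; I_C ≈ 5.6 mA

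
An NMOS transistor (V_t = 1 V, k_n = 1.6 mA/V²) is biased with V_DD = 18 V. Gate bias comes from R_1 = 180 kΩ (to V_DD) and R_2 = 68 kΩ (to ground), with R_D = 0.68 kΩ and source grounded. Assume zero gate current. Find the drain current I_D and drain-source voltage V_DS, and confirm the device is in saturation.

I_D ≈ 12 mA, V_DS ≈ 9.6 V

V_G = V_DD·R_2/(R_1+R_2) = 18×68/248 = 4.94 V. With the source grounded, V_GS = V_G = 4.94 V.
Assume saturation: I_D = (k_n/2)(V_GS − V_t)² = (1.6/2)×(4.94 − 1)² = 0.8×3.94² = 12.4 mA.
V_DS = V_DD − I_D·R_D = 18 − 12.4×0.68 = 9.57 V.
Saturation requires V_DS ≥ V_GS − V_t = 3.94 V; 9.57 ≥ 3.94 ✓.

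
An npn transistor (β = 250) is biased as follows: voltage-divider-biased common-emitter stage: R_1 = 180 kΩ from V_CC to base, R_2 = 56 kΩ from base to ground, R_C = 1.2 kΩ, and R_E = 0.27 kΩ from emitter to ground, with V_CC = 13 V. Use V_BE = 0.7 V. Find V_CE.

V_CE ≈ 5.1 V

Thevenize the base divider: V_Th = V_CC·R_2/(R_1+R_2) = 13×56/236 = 3.08 V, R_Th = R_1‖R_2 = 42.7 kΩ.
Base-emitter loop: V_Th = I_B·R_Th + V_BE + (β+1)I_B·R_E, so I_B = (3.08 − 0.7) / (42.7 + 251×0.27) = 0.0216 mA.
I_C = β·I_B = 250×0.0216 = 5.4 mA, and I_E = (β+1)I_B = 5.42 mA.
V_CE = V_CC − I_C·R_C − I_E·R_E = 13 − 5.4×1.2 − 5.42×0.27 = 5.06 V.
V_CE = 5.06 V > 0.2 V confirms active-region operation.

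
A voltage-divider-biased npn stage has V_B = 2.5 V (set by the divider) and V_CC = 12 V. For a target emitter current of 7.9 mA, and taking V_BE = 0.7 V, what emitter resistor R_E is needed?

R_E ≈ 0.23 kΩ

V_E = V_B − V_BE = 2.5 − 0.7 = 1.8 V.
R_E = V_E / I_E = 1.8 / 7.9 = 0.228 kΩ.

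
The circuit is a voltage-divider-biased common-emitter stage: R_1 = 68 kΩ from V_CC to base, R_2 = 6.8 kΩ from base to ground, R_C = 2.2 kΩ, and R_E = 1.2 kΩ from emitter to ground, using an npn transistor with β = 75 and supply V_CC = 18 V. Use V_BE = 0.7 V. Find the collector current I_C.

I_C ≈ 0.72 mA

Thevenize the base divider: V_Th = V_CC·R_2/(R_1+R_2) = 18×6.8/74.8 = 1.64 V, R_Th = R_1‖R_2 = 6.18 kΩ.
Base-emitter loop: V_Th = I_B·R_Th + V_BE + (β+1)I_B·R_E, so I_B = (1.64 − 0.7) / (6.18 + 76×1.2) = 0.00962 mA.
I_C = β·I_B = 75×0.00962 = 0.721 mA, and I_E = (β+1)I_B = 0.731 mA.
V_CE = V_CC − I_C·R_C − I_E·R_E = 18 − 0.721×2.2 − 0.731×1.2 = 15.5 V.
V_CE = 15.5 V > 0.2 V confirms active-region operation.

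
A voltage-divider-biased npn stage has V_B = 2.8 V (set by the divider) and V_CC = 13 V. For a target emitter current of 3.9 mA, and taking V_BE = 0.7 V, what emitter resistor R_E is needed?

R_E ≈ 0.54 kΩ

V_E = V_B − V_BE = 2.8 − 0.7 = 2.1 V.
R_E = V_E / I_E = 2.1 / 3.9 = 0.538 kΩ.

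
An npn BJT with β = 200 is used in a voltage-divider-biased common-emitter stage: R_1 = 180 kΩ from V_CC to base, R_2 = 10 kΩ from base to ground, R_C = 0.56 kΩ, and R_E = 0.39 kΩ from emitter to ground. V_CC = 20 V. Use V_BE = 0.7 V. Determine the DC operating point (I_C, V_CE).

I_C ≈ 0.8 mA, V_CE ≈ 19 V

Thevenize the base divider: V_Th = V_CC·R_2/(R_1+R_2) = 20×10/190 = 1.05 V, R_Th = R_1‖R_2 = 9.47 kΩ.
Base-emitter loop: V_Th = I_B·R_Th + V_BE + (β+1)I_B·R_E, so I_B = (1.05 − 0.7) / (9.47 + 201×0.39) = 0.00401 mA.
I_C = β·I_B = 200×0.00401 = 0.803 mA, and I_E = (β+1)I_B = 0.807 mA.
V_CE = V_CC − I_C·R_C − I_E·R_E = 20 − 0.803×0.56 − 0.807×0.39 = 19.2 V.
V_CE = 19.2 V > 0.2 V confirms active-region operation.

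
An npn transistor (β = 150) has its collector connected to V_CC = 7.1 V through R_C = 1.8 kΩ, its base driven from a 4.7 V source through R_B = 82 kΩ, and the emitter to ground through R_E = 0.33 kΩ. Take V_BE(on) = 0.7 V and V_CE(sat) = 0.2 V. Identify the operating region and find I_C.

Assume active: I_B = (4.7 − 0.7)/(82 + 151×0.33) = 0.0303 mA, I_C = β·I_B = 4.55 mA.
Then V_CE = 7.1 − 4.55×1.8 − 4.58×0.33 = -2.6 V < 0.2 V — the active assumption fails.
Re-solve with V_CE = 0.2 V. KCL at the emitter: V_E/R_E = (V_BB−0.7−V_E)/R_B + (V_CC−0.2−V_E)/R_C, giving V_E = 1.08 V.
I_C = (V_CC − 0.2 − V_E)/R_C = (6.9 − 1.08)/1.8 = 3.23 mA.
Check: I_B = (4 − 1.08)/82 = 0.0356 mA, and β·I_B = 5.34 mA > I_C, confirming saturation.

saturation; I_C ≈ 3.2 mA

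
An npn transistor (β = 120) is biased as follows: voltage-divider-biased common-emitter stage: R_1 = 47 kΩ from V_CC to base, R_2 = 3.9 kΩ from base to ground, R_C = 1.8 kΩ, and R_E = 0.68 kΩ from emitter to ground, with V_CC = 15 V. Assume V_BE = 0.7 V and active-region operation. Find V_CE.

V_CE ≈ 13 V

Thevenize the base divider: V_Th = V_CC·R_2/(R_1+R_2) = 15×3.9/50.9 = 1.15 V, R_Th = R_1‖R_2 = 3.6 kΩ.
Base-emitter loop: V_Th = I_B·R_Th + V_BE + (β+1)I_B·R_E, so I_B = (1.15 − 0.7) / (3.6 + 121×0.68) = 0.00523 mA.
I_C = β·I_B = 120×0.00523 = 0.628 mA, and I_E = (β+1)I_B = 0.633 mA.
V_CE = V_CC − I_C·R_C − I_E·R_E = 15 − 0.628×1.8 − 0.633×0.68 = 13.4 V.
V_CE = 13.4 V > 0.2 V confirms active-region operation.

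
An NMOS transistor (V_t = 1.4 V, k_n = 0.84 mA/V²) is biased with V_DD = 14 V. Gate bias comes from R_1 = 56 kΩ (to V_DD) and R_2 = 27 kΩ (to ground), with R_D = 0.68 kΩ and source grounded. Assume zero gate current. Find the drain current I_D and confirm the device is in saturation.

I_D ≈ 4.2 mA

V_G = V_DD·R_2/(R_1+R_2) = 14×27/83 = 4.55 V. With the source grounded, V_GS = V_G = 4.55 V.
Assume saturation: I_D = (k_n/2)(V_GS − V_t)² = (0.84/2)×(4.55 − 1.4)² = 0.42×3.15² = 4.18 mA.
V_DS = V_DD − I_D·R_D = 14 − 4.18×0.68 = 11.2 V.
Saturation requires V_DS ≥ V_GS − V_t = 3.15 V; 11.2 ≥ 3.15 ✓.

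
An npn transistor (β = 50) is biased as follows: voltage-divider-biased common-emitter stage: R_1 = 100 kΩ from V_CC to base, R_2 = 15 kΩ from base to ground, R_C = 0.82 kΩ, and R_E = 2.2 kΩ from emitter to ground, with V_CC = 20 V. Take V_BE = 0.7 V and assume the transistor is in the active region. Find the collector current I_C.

Thevenize the base divider: V_Th = V_CC·R_2/(R_1+R_2) = 20×15/115 = 2.61 V, R_Th = R_1‖R_2 = 13 kΩ.
Base-emitter loop: V_Th = I_B·R_Th + V_BE + (β+1)I_B·R_E, so I_B = (2.61 − 0.7) / (13 + 51×2.2) = 0.0152 mA.
I_C = β·I_B = 50×0.0152 = 0.762 mA, and I_E = (β+1)I_B = 0.777 mA.
V_CE = V_CC − I_C·R_C − I_E·R_E = 20 − 0.762×0.82 − 0.777×2.2 = 17.7 V.
V_CE = 17.7 V > 0.2 V confirms active-region operation.

I_C ≈ 0.76 mA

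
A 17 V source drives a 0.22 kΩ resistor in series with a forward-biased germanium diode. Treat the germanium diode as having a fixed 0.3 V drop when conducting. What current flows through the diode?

I ≈ 76 mA

KVL around the loop: 17 = V_D + I·R = 0.3 + I × 0.22 kΩ.
So I = (17 − 0.3) / 0.22 kΩ = 16.7 / 0.22 = 75.9 mA.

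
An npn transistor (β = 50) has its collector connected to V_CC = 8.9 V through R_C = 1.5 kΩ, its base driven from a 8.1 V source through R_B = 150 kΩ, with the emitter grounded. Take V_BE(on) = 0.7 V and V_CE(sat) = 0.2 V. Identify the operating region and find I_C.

active; I_C ≈ 2.5 mA

Assume active. Base-emitter loop: I_B = (V_BB − V_BE)/R_B = (8.1 − 0.7)/150 = 0.0493 mA.
I_C = β·I_B = 50×0.0493 = 2.47 mA.
V_CE = V_CC − I_C·R_C = 8.9 − 2.47×1.5 = 5.2 V > V_CE(sat), so the active-region assumption holds.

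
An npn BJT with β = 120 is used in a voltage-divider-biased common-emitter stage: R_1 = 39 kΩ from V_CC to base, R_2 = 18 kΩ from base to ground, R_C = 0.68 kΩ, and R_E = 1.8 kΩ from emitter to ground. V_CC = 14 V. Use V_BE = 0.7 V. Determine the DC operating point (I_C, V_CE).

I_C ≈ 1.9 mA, V_CE ≈ 9.2 V

Thevenize the base divider: V_Th = V_CC·R_2/(R_1+R_2) = 14×18/57 = 4.42 V, R_Th = R_1‖R_2 = 12.3 kΩ.
Base-emitter loop: V_Th = I_B·R_Th + V_BE + (β+1)I_B·R_E, so I_B = (4.42 − 0.7) / (12.3 + 121×1.8) = 0.0162 mA.
I_C = β·I_B = 120×0.0162 = 1.94 mA, and I_E = (β+1)I_B = 1.96 mA.
V_CE = V_CC − I_C·R_C − I_E·R_E = 14 − 1.94×0.68 − 1.96×1.8 = 9.16 V.
V_CE = 9.16 V > 0.2 V confirms active-region operation.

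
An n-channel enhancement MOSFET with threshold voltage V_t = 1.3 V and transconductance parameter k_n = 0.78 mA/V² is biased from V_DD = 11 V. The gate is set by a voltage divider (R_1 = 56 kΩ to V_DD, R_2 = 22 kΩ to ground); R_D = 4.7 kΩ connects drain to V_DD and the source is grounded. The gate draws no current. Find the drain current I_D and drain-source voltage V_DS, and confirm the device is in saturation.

I_D ≈ 1.3 mA, V_DS ≈ 5 V

V_G = V_DD·R_2/(R_1+R_2) = 11×22/78 = 3.1 V. With the source grounded, V_GS = V_G = 3.1 V.
Assume saturation: I_D = (k_n/2)(V_GS − V_t)² = (0.78/2)×(3.1 − 1.3)² = 0.39×1.8² = 1.27 mA.
V_DS = V_DD − I_D·R_D = 11 − 1.27×4.7 = 5.04 V.
Saturation requires V_DS ≥ V_GS − V_t = 1.8 V; 5.04 ≥ 1.8 ✓.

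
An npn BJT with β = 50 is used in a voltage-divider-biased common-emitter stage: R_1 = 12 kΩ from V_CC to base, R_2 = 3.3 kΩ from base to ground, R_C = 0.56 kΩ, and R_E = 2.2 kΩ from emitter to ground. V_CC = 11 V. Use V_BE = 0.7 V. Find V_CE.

Thevenize the base divider: V_Th = V_CC·R_2/(R_1+R_2) = 11×3.3/15.3 = 2.37 V, R_Th = R_1‖R_2 = 2.59 kΩ.
Base-emitter loop: V_Th = I_B·R_Th + V_BE + (β+1)I_B·R_E, so I_B = (2.37 − 0.7) / (2.59 + 51×2.2) = 0.0146 mA.
I_C = β·I_B = 50×0.0146 = 0.729 mA, and I_E = (β+1)I_B = 0.743 mA.
V_CE = V_CC − I_C·R_C − I_E·R_E = 11 − 0.729×0.56 − 0.743×2.2 = 8.96 V.
V_CE = 8.96 V > 0.2 V confirms active-region operation.

V_CE ≈ 9 V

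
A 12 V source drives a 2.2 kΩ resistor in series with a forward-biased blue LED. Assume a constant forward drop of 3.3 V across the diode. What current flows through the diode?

KVL around the loop: 12 = V_D + I·R = 3.3 + I × 2.2 kΩ.
So I = (12 − 3.3) / 2.2 kΩ = 8.7 / 2.2 = 3.95 mA.

I ≈ 4 mA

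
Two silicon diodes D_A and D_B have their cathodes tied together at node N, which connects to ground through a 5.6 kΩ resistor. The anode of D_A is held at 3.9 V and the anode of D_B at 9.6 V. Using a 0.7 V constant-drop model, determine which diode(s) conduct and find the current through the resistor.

Assume both conduct. Then node N would need to be at both 3.9−0.7 = 3.2 V and 9.6−0.7 = 8.9 V, which is impossible.
Assume only D_B conducts: V_N = 9.6 − 0.7 = 8.9 V, so I_R = 8.9/5.6 = 1.59 mA.
Check D_A: its anode-to-cathode voltage is 3.9 − 8.9 = -5 V < 0.7 V, so it is off. The assumption is consistent.

Only D_B conducts; I_R ≈ 1.6 mA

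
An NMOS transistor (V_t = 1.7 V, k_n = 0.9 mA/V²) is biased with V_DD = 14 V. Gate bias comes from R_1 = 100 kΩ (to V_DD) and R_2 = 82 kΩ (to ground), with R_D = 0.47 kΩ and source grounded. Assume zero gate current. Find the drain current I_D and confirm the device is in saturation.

I_D ≈ 9.6 mA

V_G = V_DD·R_2/(R_1+R_2) = 14×82/182 = 6.31 V. With the source grounded, V_GS = V_G = 6.31 V.
Assume saturation: I_D = (k_n/2)(V_GS − V_t)² = (0.9/2)×(6.31 − 1.7)² = 0.45×4.61² = 9.55 mA.
V_DS = V_DD − I_D·R_D = 14 − 9.55×0.47 = 9.51 V.
Saturation requires V_DS ≥ V_GS − V_t = 4.61 V; 9.51 ≥ 4.61 ✓.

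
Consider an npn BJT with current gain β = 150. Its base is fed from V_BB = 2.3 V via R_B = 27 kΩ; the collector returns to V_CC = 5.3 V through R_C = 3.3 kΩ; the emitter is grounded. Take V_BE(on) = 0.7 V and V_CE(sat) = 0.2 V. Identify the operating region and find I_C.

Assume active: I_B = (2.3 − 0.7)/27 = 0.0593 mA, giving I_C = β·I_B = 8.89 mA.
But then V_CE = 5.3 − 8.89×3.3 = -24 V < V_CE(sat) = 0.2 V — impossible in the active region.
So the transistor is saturated. With V_CE = 0.2 V, I_C = (V_CC − 0.2)/R_C = 5.1/3.3 = 1.55 mA.
Check: β·I_B = 8.89 mA > I_C = 1.55 mA, confirming saturation.

saturation; I_C ≈ 1.5 mA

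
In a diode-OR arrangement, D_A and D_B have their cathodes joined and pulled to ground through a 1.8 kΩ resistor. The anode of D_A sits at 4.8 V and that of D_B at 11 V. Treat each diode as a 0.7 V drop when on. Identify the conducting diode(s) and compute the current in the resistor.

Assume both conduct. Then node N would need to be at both 4.8−0.7 = 4.1 V and 11−0.7 = 10.3 V, which is impossible.
Assume only D_B conducts: V_N = 11 − 0.7 = 10.3 V, so I_R = 10.3/1.8 = 5.72 mA.
Check D_A: its anode-to-cathode voltage is 4.8 − 10.3 = -5.5 V < 0.7 V, so it is off. The assumption is consistent.

Only D_B conducts; I_R ≈ 5.7 mA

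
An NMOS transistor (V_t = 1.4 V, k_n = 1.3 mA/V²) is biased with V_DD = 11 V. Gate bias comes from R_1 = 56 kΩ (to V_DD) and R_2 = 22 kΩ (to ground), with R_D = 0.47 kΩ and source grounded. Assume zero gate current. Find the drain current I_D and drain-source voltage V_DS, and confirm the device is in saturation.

I_D ≈ 1.9 mA, V_DS ≈ 10 V

V_G = V_DD·R_2/(R_1+R_2) = 11×22/78 = 3.1 V. With the source grounded, V_GS = V_G = 3.1 V.
Assume saturation: I_D = (k_n/2)(V_GS − V_t)² = (1.3/2)×(3.1 − 1.4)² = 0.65×1.7² = 1.88 mA.
V_DS = V_DD − I_D·R_D = 11 − 1.88×0.47 = 10.1 V.
Saturation requires V_DS ≥ V_GS − V_t = 1.7 V; 10.1 ≥ 1.7 ✓.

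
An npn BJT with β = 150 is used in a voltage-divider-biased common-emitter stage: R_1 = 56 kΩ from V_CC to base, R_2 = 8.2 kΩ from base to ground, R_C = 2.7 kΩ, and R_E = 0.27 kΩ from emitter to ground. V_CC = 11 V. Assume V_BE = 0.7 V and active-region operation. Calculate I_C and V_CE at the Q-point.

Thevenize the base divider: V_Th = V_CC·R_2/(R_1+R_2) = 11×8.2/64.2 = 1.4 V, R_Th = R_1‖R_2 = 7.15 kΩ.
Base-emitter loop: V_Th = I_B·R_Th + V_BE + (β+1)I_B·R_E, so I_B = (1.4 − 0.7) / (7.15 + 151×0.27) = 0.0147 mA.
I_C = β·I_B = 150×0.0147 = 2.21 mA, and I_E = (β+1)I_B = 2.22 mA.
V_CE = V_CC − I_C·R_C − I_E·R_E = 11 − 2.21×2.7 − 2.22×0.27 = 4.44 V.
V_CE = 4.44 V > 0.2 V confirms active-region operation.

I_C ≈ 2.2 mA, V_CE ≈ 4.4 V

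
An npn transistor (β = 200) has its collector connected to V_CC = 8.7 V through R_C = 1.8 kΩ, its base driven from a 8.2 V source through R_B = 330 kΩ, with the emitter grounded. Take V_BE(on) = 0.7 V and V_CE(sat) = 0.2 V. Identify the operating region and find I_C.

active; I_C ≈ 4.5 mA

Assume active. Base-emitter loop: I_B = (V_BB − V_BE)/R_B = (8.2 − 0.7)/330 = 0.0227 mA.
I_C = β·I_B = 200×0.0227 = 4.55 mA.
V_CE = V_CC − I_C·R_C = 8.7 − 4.55×1.8 = 0.518 V > V_CE(sat), so the active-region assumption holds.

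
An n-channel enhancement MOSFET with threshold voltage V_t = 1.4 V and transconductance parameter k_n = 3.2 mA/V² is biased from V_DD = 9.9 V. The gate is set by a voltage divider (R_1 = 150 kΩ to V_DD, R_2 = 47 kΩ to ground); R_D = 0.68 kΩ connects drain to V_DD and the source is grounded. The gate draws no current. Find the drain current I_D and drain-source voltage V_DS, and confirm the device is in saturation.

V_G = V_DD·R_2/(R_1+R_2) = 9.9×47/197 = 2.36 V. With the source grounded, V_GS = V_G = 2.36 V.
Assume saturation: I_D = (k_n/2)(V_GS − V_t)² = (3.2/2)×(2.36 − 1.4)² = 1.6×0.962² = 1.48 mA.
V_DS = V_DD − I_D·R_D = 9.9 − 1.48×0.68 = 8.89 V.
Saturation requires V_DS ≥ V_GS − V_t = 0.962 V; 8.89 ≥ 0.962 ✓.

I_D ≈ 1.5 mA, V_DS ≈ 8.9 V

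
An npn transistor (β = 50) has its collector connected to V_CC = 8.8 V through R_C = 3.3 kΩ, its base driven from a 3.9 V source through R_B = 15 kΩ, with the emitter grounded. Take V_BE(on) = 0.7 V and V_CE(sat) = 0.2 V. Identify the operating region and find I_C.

Assume active: I_B = (3.9 − 0.7)/15 = 0.213 mA, giving I_C = β·I_B = 10.7 mA.
But then V_CE = 8.8 − 10.7×3.3 = -26.4 V < V_CE(sat) = 0.2 V — impossible in the active region.
So the transistor is saturated. With V_CE = 0.2 V, I_C = (V_CC − 0.2)/R_C = 8.6/3.3 = 2.61 mA.
Check: β·I_B = 10.7 mA > I_C = 2.61 mA, confirming saturation.

saturation; I_C ≈ 2.6 mA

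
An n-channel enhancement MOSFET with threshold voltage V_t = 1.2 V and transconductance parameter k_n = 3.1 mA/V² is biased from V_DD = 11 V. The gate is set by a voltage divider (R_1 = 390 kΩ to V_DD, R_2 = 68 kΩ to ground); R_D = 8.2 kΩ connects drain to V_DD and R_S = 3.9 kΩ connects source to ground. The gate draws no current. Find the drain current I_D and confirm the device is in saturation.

V_G = V_DD·R_2/(R_1+R_2) = 11×68/458 = 1.63 V.
Assume saturation: I_D = (k_n/2)(V_GS − V_t)² with V_GS = V_G − I_D·R_S = 1.63 − 3.9·I_D.
Substituting gives 23.6·I_D² − 6.24·I_D + 0.291 = 0, with roots I_D = 0.0604 or 0.204 mA.
The root I_D = 0.204 mA gives V_GS = 0.837 V ≤ V_t, so take I_D = 0.0604 mA.
Then V_GS = 1.4 V and V_DS = V_DD − I_D(R_D+R_S) = 11 − 0.0604×12.1 = 10.3 V.
Saturation requires V_DS ≥ V_GS − V_t = 0.197 V; 10.3 ≥ 0.197 ✓.

I_D ≈ 0.06 mA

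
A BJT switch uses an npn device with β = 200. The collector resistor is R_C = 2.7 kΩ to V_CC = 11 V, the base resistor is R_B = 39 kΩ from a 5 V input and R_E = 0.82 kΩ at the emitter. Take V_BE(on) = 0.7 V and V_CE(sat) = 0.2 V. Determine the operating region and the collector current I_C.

Assume active: I_B = (5 − 0.7)/(39 + 201×0.82) = 0.0211 mA, I_C = β·I_B = 4.22 mA.
Then V_CE = 11 − 4.22×2.7 − 4.24×0.82 = -3.87 V < 0.2 V — the active assumption fails.
Re-solve with V_CE = 0.2 V. KCL at the emitter: V_E/R_E = (V_BB−0.7−V_E)/R_B + (V_CC−0.2−V_E)/R_C, giving V_E = 2.54 V.
I_C = (V_CC − 0.2 − V_E)/R_C = (10.8 − 2.54)/2.7 = 3.06 mA.
Check: I_B = (4.3 − 2.54)/39 = 0.045 mA, and β·I_B = 9 mA > I_C, confirming saturation.

saturation; I_C ≈ 3.1 mA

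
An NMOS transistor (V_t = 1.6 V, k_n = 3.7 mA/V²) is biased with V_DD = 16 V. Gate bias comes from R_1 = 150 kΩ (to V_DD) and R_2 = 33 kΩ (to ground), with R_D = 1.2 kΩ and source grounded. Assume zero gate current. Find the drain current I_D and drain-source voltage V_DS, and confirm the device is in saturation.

V_G = V_DD·R_2/(R_1+R_2) = 16×33/183 = 2.89 V. With the source grounded, V_GS = V_G = 2.89 V.
Assume saturation: I_D = (k_n/2)(V_GS − V_t)² = (3.7/2)×(2.89 − 1.6)² = 1.85×1.29² = 3.06 mA.
V_DS = V_DD − I_D·R_D = 16 − 3.06×1.2 = 12.3 V.
Saturation requires V_DS ≥ V_GS − V_t = 1.29 V; 12.3 ≥ 1.29 ✓.

I_D ≈ 3.1 mA, V_DS ≈ 12 V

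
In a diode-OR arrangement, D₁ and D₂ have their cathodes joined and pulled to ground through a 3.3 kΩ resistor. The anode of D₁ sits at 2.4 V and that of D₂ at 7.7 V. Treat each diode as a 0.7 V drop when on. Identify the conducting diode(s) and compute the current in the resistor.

Only D₂ conducts; I_R ≈ 2.1 mA

Assume both conduct. Then node N would need to be at both 2.4−0.7 = 1.7 V and 7.7−0.7 = 7 V, which is impossible.
Assume only D₂ conducts: V_N = 7.7 − 0.7 = 7 V, so I_R = 7/3.3 = 2.12 mA.
Check D₁: its anode-to-cathode voltage is 2.4 − 7 = -4.6 V < 0.7 V, so it is off. The assumption is consistent.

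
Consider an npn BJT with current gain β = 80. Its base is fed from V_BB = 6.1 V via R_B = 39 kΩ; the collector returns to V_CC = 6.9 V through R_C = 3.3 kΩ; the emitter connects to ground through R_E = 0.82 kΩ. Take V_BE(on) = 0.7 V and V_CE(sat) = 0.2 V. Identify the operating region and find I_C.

saturation; I_C ≈ 1.6 mA

Assume active: I_B = (6.1 − 0.7)/(39 + 81×0.82) = 0.0512 mA, I_C = β·I_B = 4.1 mA.
Then V_CE = 6.9 − 4.1×3.3 − 4.15×0.82 = -10 V < 0.2 V — the active assumption fails.
Re-solve with V_CE = 0.2 V. KCL at the emitter: V_E/R_E = (V_BB−0.7−V_E)/R_B + (V_CC−0.2−V_E)/R_C, giving V_E = 1.4 V.
I_C = (V_CC − 0.2 − V_E)/R_C = (6.7 − 1.4)/3.3 = 1.61 mA.
Check: I_B = (5.4 − 1.4)/39 = 0.103 mA, and β·I_B = 8.2 mA > I_C, confirming saturation.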